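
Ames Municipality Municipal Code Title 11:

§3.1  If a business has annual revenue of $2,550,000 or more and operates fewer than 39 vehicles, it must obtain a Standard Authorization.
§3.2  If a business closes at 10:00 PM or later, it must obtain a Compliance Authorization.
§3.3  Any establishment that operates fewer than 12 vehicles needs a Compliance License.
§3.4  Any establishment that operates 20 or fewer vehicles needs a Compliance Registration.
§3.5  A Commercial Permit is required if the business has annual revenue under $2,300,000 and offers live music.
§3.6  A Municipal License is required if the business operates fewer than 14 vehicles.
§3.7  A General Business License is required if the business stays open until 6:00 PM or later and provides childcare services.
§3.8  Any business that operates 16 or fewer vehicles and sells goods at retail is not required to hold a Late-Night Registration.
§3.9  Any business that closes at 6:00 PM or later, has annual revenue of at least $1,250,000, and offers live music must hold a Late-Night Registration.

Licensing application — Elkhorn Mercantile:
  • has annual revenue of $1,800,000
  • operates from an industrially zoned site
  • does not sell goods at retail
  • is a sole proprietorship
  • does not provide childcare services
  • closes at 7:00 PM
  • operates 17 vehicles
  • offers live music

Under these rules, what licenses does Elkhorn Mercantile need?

§3.1 revenue $1,800,000 < $2,550,000; vehicles 17 < 39 → Standard Authorization not required.
§3.2 closes 7:00 PM, at/before 10:00 PM → Compliance Authorization not required.
§3.3 vehicles 17 ≥ 12 → Compliance License not required.
§3.4 vehicles 17 ≤ 20 → Compliance Registration required.
§3.5 revenue $1,800,000 < $2,300,000; offers live music → Commercial Permit required.
§3.6 vehicles 17 ≥ 14 → Municipal License not required.
§3.7 closes 7:00 PM, after 6:00 PM; does not provide childcare services → General Business License not required.
§3.8 vehicles 17 > 16; does not sell goods at retail → Late-Night Registration exemption does not apply.
§3.9 closes 7:00 PM, after 6:00 PM; revenue $1,800,000 ≥ $1,250,000; offers live music → Late-Night Registration required.

Commercial Permit, Compliance Registration, Late-Night Registration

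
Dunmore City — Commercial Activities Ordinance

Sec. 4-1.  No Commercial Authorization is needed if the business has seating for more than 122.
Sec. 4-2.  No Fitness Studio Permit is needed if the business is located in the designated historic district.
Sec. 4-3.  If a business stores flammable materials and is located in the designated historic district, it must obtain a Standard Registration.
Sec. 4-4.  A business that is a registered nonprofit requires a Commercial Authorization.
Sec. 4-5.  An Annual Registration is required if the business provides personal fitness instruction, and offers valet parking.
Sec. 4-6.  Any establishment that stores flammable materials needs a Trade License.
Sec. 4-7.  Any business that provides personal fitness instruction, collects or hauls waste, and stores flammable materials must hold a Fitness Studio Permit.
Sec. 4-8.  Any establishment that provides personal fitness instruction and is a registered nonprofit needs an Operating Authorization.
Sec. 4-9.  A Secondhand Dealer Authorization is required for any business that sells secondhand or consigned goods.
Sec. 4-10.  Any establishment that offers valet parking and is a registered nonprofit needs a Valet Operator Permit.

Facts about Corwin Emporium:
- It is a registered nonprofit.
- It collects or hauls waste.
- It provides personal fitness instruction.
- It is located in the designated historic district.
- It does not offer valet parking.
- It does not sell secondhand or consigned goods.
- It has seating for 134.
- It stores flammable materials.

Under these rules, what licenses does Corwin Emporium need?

Sec. 4-1. seating 134 > 122 → exempt from Commercial Authorization.
Sec. 4-2. is located in the designated historic district → exempt from Fitness Studio Permit.
Sec. 4-3. stores flammable materials; is located in the designated historic district → Standard Registration required.
Sec. 4-4. is a registered nonprofit → Commercial Authorization required.
Sec. 4-5. provides personal fitness instruction; does not offer valet parking → Annual Registration not required.
Sec. 4-6. stores flammable materials → Trade License required.
Sec. 4-7. provides personal fitness instruction; collects or hauls waste; stores flammable materials → Fitness Studio Permit required.
Sec. 4-8. provides personal fitness instruction; is a registered nonprofit → Operating Authorization required.
Sec. 4-9. does not sell secondhand or consigned goods → Secondhand Dealer Authorization not required.
Sec. 4-10. does not offer valet parking; is a registered nonprofit → Valet Operator Permit not required.

Operating Authorization, Standard Registration, Trade License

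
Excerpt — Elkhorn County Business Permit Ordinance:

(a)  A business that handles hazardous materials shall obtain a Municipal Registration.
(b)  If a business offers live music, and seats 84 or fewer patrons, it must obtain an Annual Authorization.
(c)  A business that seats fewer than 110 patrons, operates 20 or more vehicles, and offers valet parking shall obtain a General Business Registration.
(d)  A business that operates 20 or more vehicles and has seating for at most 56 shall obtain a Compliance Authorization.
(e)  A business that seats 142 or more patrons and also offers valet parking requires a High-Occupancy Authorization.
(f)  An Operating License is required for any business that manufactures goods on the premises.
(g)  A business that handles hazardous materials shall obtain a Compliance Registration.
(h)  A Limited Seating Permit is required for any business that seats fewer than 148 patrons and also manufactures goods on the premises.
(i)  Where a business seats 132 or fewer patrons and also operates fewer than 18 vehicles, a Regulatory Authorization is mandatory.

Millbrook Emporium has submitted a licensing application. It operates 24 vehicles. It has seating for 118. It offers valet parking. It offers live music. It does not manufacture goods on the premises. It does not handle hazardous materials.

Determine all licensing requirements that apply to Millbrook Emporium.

None

(a) does not handle hazardous materials → Municipal Registration not required.
(b) offers live music; seating 118 > 84 → Annual Authorization not required.
(c) seating 118 ≥ 110; vehicles 24 ≥ 20; offers valet parking → General Business Registration not required.
(d) vehicles 24 ≥ 20; seating 118 > 56 → Compliance Authorization not required.
(e) seating 118 < 142; offers valet parking → High-Occupancy Authorization not required.
(f) does not manufacture goods on the premises → Operating License not required.
(g) does not handle hazardous materials → Compliance Registration not required.
(h) seating 118 < 148; does not manufacture goods on the premises → Limited Seating Permit not required.
(i) seating 118 ≤ 132; vehicles 24 ≥ 18 → Regulatory Authorization not required.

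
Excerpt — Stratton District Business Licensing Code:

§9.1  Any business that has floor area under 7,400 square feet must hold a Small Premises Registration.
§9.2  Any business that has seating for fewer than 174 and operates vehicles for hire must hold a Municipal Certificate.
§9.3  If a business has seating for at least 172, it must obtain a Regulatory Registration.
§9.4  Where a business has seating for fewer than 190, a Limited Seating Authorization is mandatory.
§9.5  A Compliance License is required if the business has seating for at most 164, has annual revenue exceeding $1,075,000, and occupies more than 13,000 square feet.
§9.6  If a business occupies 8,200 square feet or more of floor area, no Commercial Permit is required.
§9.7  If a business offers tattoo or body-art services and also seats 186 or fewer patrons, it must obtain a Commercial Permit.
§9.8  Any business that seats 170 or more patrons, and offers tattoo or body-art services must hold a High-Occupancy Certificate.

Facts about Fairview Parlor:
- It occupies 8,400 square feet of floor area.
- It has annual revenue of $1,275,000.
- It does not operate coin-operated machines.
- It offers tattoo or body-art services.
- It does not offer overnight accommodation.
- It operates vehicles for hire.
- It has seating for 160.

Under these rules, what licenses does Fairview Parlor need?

Limited Seating Authorization, Municipal Certificate

§9.1 floor area 8,400 square feet ≥ 7,400 square feet → Small Premises Registration not required.
§9.2 seating 160 < 174; operates vehicles for hire → Municipal Certificate required.
§9.3 seating 160 < 172 → Regulatory Registration not required.
§9.4 seating 160 < 190 → Limited Seating Authorization required.
§9.5 seating 160 ≤ 164; revenue $1,275,000 > $1,075,000; floor area 8,400 square feet ≤ 13,000 square feet → Compliance License not required.
§9.6 floor area 8,400 square feet ≥ 8,200 square feet → exempt from Commercial Permit.
§9.7 offers tattoo or body-art services; seating 160 ≤ 186 → Commercial Permit required.
§9.8 seating 160 < 170; offers tattoo or body-art services → High-Occupancy Certificate not required.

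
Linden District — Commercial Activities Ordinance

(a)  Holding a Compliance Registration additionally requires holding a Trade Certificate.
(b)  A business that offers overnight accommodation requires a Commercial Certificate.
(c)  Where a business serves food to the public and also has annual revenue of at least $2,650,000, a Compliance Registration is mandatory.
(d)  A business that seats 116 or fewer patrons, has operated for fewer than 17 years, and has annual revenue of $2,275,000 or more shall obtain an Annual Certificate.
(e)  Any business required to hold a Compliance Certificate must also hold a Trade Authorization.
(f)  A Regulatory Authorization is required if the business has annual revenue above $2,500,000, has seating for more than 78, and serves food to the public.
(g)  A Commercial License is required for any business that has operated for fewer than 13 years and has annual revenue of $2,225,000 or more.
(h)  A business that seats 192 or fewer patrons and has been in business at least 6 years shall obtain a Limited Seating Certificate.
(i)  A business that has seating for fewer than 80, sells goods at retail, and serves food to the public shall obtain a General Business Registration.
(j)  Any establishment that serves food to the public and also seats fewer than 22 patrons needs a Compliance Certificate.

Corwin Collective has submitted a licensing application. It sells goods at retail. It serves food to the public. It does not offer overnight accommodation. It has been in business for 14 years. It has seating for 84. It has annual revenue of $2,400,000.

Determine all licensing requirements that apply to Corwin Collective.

Annual Certificate, Limited Seating Certificate

(a) Compliance Registration is not required → no effect.
(b) does not offer overnight accommodation → Commercial Certificate not required.
(c) serves food to the public; revenue $2,400,000 < $2,650,000 → Compliance Registration not required.
(d) seating 84 ≤ 116; years in business 14 < 17; revenue $2,400,000 ≥ $2,275,000 → Annual Certificate required.
(e) Compliance Certificate is not required → no effect.
(f) revenue $2,400,000 ≤ $2,500,000; seating 84 > 78; serves food to the public → Regulatory Authorization not required.
(g) years in business 14 ≥ 13; revenue $2,400,000 ≥ $2,225,000 → Commercial License not required.
(h) seating 84 ≤ 192; years in business 14 ≥ 6 → Limited Seating Certificate required.
(i) seating 84 ≥ 80; sells goods at retail; serves food to the public → General Business Registration not required.
(j) serves food to the public; seating 84 ≥ 22 → Compliance Certificate not required.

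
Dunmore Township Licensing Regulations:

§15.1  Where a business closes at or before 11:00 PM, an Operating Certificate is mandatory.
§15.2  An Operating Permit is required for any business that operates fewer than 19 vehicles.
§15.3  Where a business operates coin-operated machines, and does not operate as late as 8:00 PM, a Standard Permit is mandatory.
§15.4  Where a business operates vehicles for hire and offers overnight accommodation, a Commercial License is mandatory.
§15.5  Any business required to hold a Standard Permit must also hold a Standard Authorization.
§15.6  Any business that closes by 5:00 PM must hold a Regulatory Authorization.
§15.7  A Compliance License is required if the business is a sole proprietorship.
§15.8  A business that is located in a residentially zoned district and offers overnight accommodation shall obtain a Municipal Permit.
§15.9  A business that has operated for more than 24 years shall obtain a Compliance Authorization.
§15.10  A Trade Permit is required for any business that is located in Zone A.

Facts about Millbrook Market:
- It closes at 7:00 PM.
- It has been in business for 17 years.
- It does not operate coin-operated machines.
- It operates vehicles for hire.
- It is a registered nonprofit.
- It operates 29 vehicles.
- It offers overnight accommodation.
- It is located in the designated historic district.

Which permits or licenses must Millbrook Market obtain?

§15.1 closes 7:00 PM, at/before 11:00 PM → Operating Certificate required.
§15.2 vehicles 29 ≥ 19 → Operating Permit not required.
§15.3 does not operate coin-operated machines; closes 7:00 PM, at/before 8:00 PM → Standard Permit not required.
§15.4 operates vehicles for hire; offers overnight accommodation → Commercial License required.
§15.5 Standard Permit is not required → no effect.
§15.6 closes 7:00 PM, after 5:00 PM → Regulatory Authorization not required.
§15.7 is a registered nonprofit (not: is a sole proprietorship) → Compliance License not required.
§15.8 is located in the designated historic district (not: is located in a residentially zoned district); offers overnight accommodation → Municipal Permit not required.
§15.9 years in business 17 ≤ 24 → Compliance Authorization not required.
§15.10 is located in the designated historic district (not: is located in Zone A) → Trade Permit not required.

Commercial License, Operating Certificate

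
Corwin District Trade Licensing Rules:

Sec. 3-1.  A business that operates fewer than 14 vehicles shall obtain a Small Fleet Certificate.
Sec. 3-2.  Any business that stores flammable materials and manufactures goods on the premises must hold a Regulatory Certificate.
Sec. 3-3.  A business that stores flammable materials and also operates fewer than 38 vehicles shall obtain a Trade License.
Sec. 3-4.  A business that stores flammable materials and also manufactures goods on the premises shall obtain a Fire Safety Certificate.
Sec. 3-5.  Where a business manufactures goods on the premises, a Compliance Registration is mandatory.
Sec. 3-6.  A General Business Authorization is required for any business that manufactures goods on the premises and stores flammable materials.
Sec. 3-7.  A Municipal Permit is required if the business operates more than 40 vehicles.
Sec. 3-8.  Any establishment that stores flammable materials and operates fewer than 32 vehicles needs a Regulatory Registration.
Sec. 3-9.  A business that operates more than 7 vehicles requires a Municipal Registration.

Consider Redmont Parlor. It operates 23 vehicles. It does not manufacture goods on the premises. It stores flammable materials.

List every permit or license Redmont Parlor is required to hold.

Municipal Registration, Regulatory Registration, Trade License

Sec. 3-1. vehicles 23 ≥ 14 → Small Fleet Certificate not required.
Sec. 3-2. stores flammable materials; does not manufacture goods on the premises → Regulatory Certificate not required.
Sec. 3-3. stores flammable materials; vehicles 23 < 38 → Trade License required.
Sec. 3-4. stores flammable materials; does not manufacture goods on the premises → Fire Safety Certificate not required.
Sec. 3-5. does not manufacture goods on the premises → Compliance Registration not required.
Sec. 3-6. does not manufacture goods on the premises; stores flammable materials → General Business Authorization not required.
Sec. 3-7. vehicles 23 ≤ 40 → Municipal Permit not required.
Sec. 3-8. stores flammable materials; vehicles 23 < 32 → Regulatory Registration required.
Sec. 3-9. vehicles 23 > 7 → Municipal Registration required.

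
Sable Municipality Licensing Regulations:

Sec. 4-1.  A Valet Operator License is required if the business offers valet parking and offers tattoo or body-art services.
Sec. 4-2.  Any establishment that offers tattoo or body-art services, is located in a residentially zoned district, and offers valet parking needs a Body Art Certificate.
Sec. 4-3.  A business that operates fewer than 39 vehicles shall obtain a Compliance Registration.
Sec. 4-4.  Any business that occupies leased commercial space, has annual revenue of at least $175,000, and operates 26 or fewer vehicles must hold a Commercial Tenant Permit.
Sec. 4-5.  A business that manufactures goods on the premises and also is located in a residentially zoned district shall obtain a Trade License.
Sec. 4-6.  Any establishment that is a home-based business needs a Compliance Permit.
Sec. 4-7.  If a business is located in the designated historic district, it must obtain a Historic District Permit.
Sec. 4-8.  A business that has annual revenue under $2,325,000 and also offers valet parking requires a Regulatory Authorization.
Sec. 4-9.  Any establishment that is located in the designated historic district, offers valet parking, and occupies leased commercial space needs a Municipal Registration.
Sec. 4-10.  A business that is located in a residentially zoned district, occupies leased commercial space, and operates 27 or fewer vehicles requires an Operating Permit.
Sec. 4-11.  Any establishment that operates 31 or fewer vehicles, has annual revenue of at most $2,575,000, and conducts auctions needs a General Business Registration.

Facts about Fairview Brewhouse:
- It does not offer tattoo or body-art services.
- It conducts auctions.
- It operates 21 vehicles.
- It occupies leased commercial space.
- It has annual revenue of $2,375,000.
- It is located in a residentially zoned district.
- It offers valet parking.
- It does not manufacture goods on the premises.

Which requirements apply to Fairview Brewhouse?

Sec. 4-1. offers valet parking; does not offer tattoo or body-art services → Valet Operator License not required.
Sec. 4-2. does not offer tattoo or body-art services; is located in a residentially zoned district; offers valet parking → Body Art Certificate not required.
Sec. 4-3. vehicles 21 < 39 → Compliance Registration required.
Sec. 4-4. occupies leased commercial space; revenue $2,375,000 ≥ $175,000; vehicles 21 ≤ 26 → Commercial Tenant Permit required.
Sec. 4-5. does not manufacture goods on the premises; is located in a residentially zoned district → Trade License not required.
Sec. 4-6. occupies leased commercial space (not: is a home-based business) → Compliance Permit not required.
Sec. 4-7. is located in a residentially zoned district (not: is located in the designated historic district) → Historic District Permit not required.
Sec. 4-8. revenue $2,375,000 ≥ $2,325,000; offers valet parking → Regulatory Authorization not required.
Sec. 4-9. is located in a residentially zoned district (not: is located in the designated historic district); offers valet parking; occupies leased commercial space → Municipal Registration not required.
Sec. 4-10. is located in a residentially zoned district; occupies leased commercial space; vehicles 21 ≤ 27 → Operating Permit required.
Sec. 4-11. vehicles 21 ≤ 31; revenue $2,375,000 ≤ $2,575,000; conducts auctions → General Business Registration required.

Commercial Tenant Permit, Compliance Registration, General Business Registration, Operating Permit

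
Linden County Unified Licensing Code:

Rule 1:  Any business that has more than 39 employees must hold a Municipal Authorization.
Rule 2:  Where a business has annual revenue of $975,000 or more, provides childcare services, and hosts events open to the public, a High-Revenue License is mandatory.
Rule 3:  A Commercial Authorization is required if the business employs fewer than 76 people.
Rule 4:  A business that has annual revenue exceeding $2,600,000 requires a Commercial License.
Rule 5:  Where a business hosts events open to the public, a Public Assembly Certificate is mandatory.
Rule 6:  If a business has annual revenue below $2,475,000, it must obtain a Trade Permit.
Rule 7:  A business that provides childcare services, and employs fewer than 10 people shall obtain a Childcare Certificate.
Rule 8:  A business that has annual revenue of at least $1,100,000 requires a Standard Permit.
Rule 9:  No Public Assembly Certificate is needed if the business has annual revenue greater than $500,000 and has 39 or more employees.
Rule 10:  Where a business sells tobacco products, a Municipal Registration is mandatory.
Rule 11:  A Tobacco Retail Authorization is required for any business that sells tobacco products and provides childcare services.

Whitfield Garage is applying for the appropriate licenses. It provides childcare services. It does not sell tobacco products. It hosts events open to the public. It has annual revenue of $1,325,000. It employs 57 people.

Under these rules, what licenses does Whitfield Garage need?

Commercial Authorization, High-Revenue License, Municipal Authorization, Standard Permit, Trade Permit

Rule 1: employees 57 > 39 → Municipal Authorization required.
Rule 2: revenue $1,325,000 ≥ $975,000; provides childcare services; hosts events open to the public → High-Revenue License required.
Rule 3: employees 57 < 76 → Commercial Authorization required.
Rule 4: revenue $1,325,000 ≤ $2,600,000 → Commercial License not required.
Rule 5: hosts events open to the public → Public Assembly Certificate required.
Rule 6: revenue $1,325,000 < $2,475,000 → Trade Permit required.
Rule 7: provides childcare services; employees 57 ≥ 10 → Childcare Certificate not required.
Rule 8: revenue $1,325,000 ≥ $1,100,000 → Standard Permit required.
Rule 9: revenue $1,325,000 > $500,000; employees 57 ≥ 39 → exempt from Public Assembly Certificate.
Rule 10: does not sell tobacco products → Municipal Registration not required.
Rule 11: does not sell tobacco products; provides childcare services → Tobacco Retail Authorization not required.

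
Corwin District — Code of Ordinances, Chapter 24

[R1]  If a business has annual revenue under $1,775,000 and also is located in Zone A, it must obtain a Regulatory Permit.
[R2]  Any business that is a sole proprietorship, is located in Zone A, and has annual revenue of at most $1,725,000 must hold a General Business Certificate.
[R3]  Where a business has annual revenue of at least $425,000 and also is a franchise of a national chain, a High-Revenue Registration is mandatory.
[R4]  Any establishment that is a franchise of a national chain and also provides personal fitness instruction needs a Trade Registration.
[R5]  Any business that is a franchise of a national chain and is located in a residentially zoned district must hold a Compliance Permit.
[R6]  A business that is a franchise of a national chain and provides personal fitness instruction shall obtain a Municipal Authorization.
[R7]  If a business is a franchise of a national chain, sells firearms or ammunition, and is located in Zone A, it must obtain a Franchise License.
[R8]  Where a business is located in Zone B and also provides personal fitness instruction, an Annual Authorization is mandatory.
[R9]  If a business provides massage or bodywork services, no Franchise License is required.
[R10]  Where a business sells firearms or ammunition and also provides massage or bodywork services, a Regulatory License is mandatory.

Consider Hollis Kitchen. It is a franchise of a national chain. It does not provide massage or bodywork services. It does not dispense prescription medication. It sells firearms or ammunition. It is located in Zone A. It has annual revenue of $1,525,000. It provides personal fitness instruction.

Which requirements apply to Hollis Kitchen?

Franchise License, High-Revenue Registration, Municipal Authorization, Regulatory Permit, Trade Registration

[R1] revenue $1,525,000 < $1,775,000; is located in Zone A → Regulatory Permit required.
[R2] is a franchise of a national chain (not: is a sole proprietorship); is located in Zone A; revenue $1,525,000 ≤ $1,725,000 → General Business Certificate not required.
[R3] revenue $1,525,000 ≥ $425,000; is a franchise of a national chain → High-Revenue Registration required.
[R4] is a franchise of a national chain; provides personal fitness instruction → Trade Registration required.
[R5] is a franchise of a national chain; is located in Zone A (not: is located in a residentially zoned district) → Compliance Permit not required.
[R6] is a franchise of a national chain; provides personal fitness instruction → Municipal Authorization required.
[R7] is a franchise of a national chain; sells firearms or ammunition; is located in Zone A → Franchise License required.
[R8] is located in Zone A (not: is located in Zone B); provides personal fitness instruction → Annual Authorization not required.
[R9] does not provide massage or bodywork services → Franchise License exemption does not apply.
[R10] sells firearms or ammunition; does not provide massage or bodywork services → Regulatory License not required.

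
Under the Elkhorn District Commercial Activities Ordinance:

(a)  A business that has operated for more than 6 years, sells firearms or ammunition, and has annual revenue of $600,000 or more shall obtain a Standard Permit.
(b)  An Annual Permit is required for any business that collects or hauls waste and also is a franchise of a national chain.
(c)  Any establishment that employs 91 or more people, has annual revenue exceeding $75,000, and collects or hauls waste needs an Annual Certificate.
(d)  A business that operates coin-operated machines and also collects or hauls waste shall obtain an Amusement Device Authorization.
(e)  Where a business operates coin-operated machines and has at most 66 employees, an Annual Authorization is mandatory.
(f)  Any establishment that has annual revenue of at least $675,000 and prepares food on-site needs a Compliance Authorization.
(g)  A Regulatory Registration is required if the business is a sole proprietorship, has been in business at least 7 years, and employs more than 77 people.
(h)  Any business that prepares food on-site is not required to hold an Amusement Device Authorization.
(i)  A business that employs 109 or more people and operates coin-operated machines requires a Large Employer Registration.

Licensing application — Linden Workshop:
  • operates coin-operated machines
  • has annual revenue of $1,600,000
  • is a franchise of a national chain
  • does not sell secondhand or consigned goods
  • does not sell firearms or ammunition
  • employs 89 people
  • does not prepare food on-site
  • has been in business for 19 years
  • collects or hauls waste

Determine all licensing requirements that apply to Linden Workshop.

Amusement Device Authorization, Annual Permit

(a) years in business 19 > 6; does not sell firearms or ammunition; revenue $1,600,000 ≥ $600,000 → Standard Permit not required.
(b) collects or hauls waste; is a franchise of a national chain → Annual Permit required.
(c) employees 89 < 91; revenue $1,600,000 > $75,000; collects or hauls waste → Annual Certificate not required.
(d) operates coin-operated machines; collects or hauls waste → Amusement Device Authorization required.
(e) operates coin-operated machines; employees 89 > 66 → Annual Authorization not required.
(f) revenue $1,600,000 ≥ $675,000; does not prepare food on-site → Compliance Authorization not required.
(g) is a franchise of a national chain (not: is a sole proprietorship); years in business 19 ≥ 7; employees 89 > 77 → Regulatory Registration not required.
(h) does not prepare food on-site → Amusement Device Authorization exemption does not apply.
(i) employees 89 < 109; operates coin-operated machines → Large Employer Registration not required.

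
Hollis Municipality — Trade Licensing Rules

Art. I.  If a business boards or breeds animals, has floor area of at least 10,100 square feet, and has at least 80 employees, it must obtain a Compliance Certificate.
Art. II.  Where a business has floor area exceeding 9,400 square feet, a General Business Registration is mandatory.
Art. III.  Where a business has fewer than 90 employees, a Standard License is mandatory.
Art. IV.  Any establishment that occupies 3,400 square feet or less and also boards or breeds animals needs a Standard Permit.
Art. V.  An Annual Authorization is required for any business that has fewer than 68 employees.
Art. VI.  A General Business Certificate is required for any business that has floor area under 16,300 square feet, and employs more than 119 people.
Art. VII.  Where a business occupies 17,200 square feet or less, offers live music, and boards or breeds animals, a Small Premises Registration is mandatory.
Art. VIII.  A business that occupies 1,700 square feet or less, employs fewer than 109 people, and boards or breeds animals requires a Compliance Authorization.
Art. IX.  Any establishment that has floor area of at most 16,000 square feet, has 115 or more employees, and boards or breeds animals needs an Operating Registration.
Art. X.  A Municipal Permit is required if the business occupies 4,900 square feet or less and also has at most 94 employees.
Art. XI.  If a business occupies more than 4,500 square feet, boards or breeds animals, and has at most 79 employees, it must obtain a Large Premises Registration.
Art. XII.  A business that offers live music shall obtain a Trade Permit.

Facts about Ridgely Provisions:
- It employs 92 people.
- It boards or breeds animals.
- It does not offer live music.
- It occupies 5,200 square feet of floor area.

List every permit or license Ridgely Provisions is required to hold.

None

Art. I. boards or breeds animals; floor area 5,200 square feet < 10,100 square feet; employees 92 ≥ 80 → Compliance Certificate not required.
Art. II. floor area 5,200 square feet ≤ 9,400 square feet → General Business Registration not required.
Art. III. employees 92 ≥ 90 → Standard License not required.
Art. IV. floor area 5,200 square feet > 3,400 square feet; boards or breeds animals → Standard Permit not required.
Art. V. employees 92 ≥ 68 → Annual Authorization not required.
Art. VI. floor area 5,200 square feet < 16,300 square feet; employees 92 ≤ 119 → General Business Certificate not required.
Art. VII. floor area 5,200 square feet ≤ 17,200 square feet; does not offer live music; boards or breeds animals → Small Premises Registration not required.
Art. VIII. floor area 5,200 square feet > 1,700 square feet; employees 92 < 109; boards or breeds animals → Compliance Authorization not required.
Art. IX. floor area 5,200 square feet ≤ 16,000 square feet; employees 92 < 115; boards or breeds animals → Operating Registration not required.
Art. X. floor area 5,200 square feet > 4,900 square feet; employees 92 ≤ 94 → Municipal Permit not required.
Art. XI. floor area 5,200 square feet > 4,500 square feet; boards or breeds animals; employees 92 > 79 → Large Premises Registration not required.
Art. XII. does not offer live music → Trade Permit not required.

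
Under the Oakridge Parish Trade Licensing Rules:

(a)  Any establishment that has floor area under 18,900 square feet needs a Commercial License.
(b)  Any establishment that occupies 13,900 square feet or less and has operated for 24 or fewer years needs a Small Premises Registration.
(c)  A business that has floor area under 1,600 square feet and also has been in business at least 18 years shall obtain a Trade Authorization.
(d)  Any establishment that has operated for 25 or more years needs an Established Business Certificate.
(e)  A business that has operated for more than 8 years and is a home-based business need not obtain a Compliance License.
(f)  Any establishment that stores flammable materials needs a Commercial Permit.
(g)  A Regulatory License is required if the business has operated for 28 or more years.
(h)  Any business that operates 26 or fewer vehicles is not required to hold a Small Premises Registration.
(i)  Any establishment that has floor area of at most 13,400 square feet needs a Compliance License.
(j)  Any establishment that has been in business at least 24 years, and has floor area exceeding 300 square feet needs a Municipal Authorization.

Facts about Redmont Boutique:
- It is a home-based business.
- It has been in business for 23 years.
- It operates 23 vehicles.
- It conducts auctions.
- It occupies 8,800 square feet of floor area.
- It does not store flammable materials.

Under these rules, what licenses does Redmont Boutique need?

Commercial License

(a) floor area 8,800 square feet < 18,900 square feet → Commercial License required.
(b) floor area 8,800 square feet ≤ 13,900 square feet; years in business 23 ≤ 24 → Small Premises Registration required.
(c) floor area 8,800 square feet ≥ 1,600 square feet; years in business 23 ≥ 18 → Trade Authorization not required.
(d) years in business 23 < 25 → Established Business Certificate not required.
(e) years in business 23 > 8; is a home-based business → exempt from Compliance License.
(f) does not store flammable materials → Commercial Permit not required.
(g) years in business 23 < 28 → Regulatory License not required.
(h) vehicles 23 ≤ 26 → exempt from Small Premises Registration.
(i) floor area 8,800 square feet ≤ 13,400 square feet → Compliance License required.
(j) years in business 23 < 24; floor area 8,800 square feet > 300 square feet → Municipal Authorization not required.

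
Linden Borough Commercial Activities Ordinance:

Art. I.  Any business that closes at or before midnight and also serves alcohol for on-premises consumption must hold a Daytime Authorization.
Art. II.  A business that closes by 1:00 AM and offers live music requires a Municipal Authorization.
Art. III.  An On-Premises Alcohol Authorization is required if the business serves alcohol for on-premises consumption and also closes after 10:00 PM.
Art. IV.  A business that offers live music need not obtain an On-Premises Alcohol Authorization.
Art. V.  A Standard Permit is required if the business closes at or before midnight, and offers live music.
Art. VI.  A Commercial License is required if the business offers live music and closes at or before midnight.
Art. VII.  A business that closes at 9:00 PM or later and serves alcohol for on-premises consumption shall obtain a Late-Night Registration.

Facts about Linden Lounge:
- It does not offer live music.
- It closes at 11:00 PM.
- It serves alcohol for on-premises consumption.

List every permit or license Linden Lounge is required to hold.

Daytime Authorization, Late-Night Registration, On-Premises Alcohol Authorization

Art. I. closes 11:00 PM, at/before midnight; serves alcohol for on-premises consumption → Daytime Authorization required.
Art. II. closes 11:00 PM, at/before 1:00 AM; does not offer live music → Municipal Authorization not required.
Art. III. serves alcohol for on-premises consumption; closes 11:00 PM, after 10:00 PM → On-Premises Alcohol Authorization required.
Art. IV. does not offer live music → On-Premises Alcohol Authorization exemption does not apply.
Art. V. closes 11:00 PM, at/before midnight; does not offer live music → Standard Permit not required.
Art. VI. does not offer live music; closes 11:00 PM, at/before midnight → Commercial License not required.
Art. VII. closes 11:00 PM, after 9:00 PM; serves alcohol for on-premises consumption → Late-Night Registration required.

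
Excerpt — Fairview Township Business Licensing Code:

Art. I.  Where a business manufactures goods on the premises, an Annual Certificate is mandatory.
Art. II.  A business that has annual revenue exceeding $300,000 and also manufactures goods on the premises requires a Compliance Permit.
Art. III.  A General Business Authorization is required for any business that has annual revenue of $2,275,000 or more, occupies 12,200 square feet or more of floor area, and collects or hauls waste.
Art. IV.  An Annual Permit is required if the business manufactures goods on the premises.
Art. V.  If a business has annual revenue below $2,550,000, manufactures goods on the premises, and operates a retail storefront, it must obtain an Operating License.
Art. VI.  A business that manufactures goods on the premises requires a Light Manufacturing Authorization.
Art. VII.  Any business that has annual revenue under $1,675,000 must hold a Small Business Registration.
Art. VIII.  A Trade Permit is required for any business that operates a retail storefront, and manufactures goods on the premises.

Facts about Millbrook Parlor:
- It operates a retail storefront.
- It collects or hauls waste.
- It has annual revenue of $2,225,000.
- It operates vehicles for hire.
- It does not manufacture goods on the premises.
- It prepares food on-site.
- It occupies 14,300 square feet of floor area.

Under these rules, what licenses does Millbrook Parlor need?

None

Art. I. does not manufacture goods on the premises → Annual Certificate not required.
Art. II. revenue $2,225,000 > $300,000; does not manufacture goods on the premises → Compliance Permit not required.
Art. III. revenue $2,225,000 < $2,275,000; floor area 14,300 square feet ≥ 12,200 square feet; collects or hauls waste → General Business Authorization not required.
Art. IV. does not manufacture goods on the premises → Annual Permit not required.
Art. V. revenue $2,225,000 < $2,550,000; does not manufacture goods on the premises; operates a retail storefront → Operating License not required.
Art. VI. does not manufacture goods on the premises → Light Manufacturing Authorization not required.
Art. VII. revenue $2,225,000 ≥ $1,675,000 → Small Business Registration not required.
Art. VIII. operates a retail storefront; does not manufacture goods on the premises → Trade Permit not required.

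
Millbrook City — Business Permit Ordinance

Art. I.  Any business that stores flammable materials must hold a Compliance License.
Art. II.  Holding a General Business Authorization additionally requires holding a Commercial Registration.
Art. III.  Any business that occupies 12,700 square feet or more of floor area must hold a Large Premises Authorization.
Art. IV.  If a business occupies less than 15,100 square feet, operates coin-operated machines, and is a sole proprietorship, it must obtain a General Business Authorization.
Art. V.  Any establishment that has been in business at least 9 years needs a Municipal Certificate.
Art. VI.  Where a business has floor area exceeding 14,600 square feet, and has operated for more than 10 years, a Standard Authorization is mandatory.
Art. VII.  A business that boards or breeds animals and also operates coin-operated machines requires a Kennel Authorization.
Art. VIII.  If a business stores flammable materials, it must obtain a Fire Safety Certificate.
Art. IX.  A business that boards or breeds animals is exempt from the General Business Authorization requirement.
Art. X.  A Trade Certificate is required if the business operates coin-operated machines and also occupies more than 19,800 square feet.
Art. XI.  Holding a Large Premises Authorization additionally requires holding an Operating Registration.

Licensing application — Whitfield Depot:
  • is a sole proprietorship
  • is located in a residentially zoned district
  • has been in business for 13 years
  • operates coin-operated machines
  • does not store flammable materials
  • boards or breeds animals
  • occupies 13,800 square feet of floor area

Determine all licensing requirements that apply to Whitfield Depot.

Art. I. does not store flammable materials → Compliance License not required.
Art. II. General Business Authorization is not required → no effect.
Art. III. floor area 13,800 square feet ≥ 12,700 square feet → Large Premises Authorization required.
Art. IV. floor area 13,800 square feet < 15,100 square feet; operates coin-operated machines; is a sole proprietorship → General Business Authorization required.
Art. V. years in business 13 ≥ 9 → Municipal Certificate required.
Art. VI. floor area 13,800 square feet ≤ 14,600 square feet; years in business 13 > 10 → Standard Authorization not required.
Art. VII. boards or breeds animals; operates coin-operated machines → Kennel Authorization required.
Art. VIII. does not store flammable materials → Fire Safety Certificate not required.
Art. IX. boards or breeds animals → exempt from General Business Authorization.
Art. X. operates coin-operated machines; floor area 13,800 square feet ≤ 19,800 square feet → Trade Certificate not required.
Art. XI. Large Premises Authorization is required → Operating Registration also required.

Kennel Authorization, Large Premises Authorization, Municipal Certificate, Operating Registration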